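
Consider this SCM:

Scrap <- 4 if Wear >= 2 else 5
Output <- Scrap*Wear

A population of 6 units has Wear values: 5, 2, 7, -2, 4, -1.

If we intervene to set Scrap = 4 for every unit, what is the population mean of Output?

The intervention sets Scrap=4 in all 6 units regardless of Wear. Recomputing Output per unit gives 20, 8, 28, -8, 16, -4; average 10.

10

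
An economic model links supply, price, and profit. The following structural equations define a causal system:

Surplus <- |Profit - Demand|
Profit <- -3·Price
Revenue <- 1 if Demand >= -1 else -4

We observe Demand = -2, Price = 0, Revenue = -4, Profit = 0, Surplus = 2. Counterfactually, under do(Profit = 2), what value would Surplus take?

4

Intervening sets Profit = 2 and removes its equation (Profit <- -3·Price).
Surplus = |Profit - Demand|  [with Profit=2, Demand=-2]  = 4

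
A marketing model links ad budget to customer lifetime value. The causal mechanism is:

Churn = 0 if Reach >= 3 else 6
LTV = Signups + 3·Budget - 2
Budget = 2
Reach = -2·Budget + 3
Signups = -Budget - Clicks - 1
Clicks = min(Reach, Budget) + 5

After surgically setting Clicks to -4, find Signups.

1

The intervention breaks the incoming arrows to Clicks: Clicks = min(Reach, Budget) + 5 no longer applies, and Clicks = -4.
Signups = -Budget - Clicks - 1  [with Budget=2, Clicks=-4]  = 1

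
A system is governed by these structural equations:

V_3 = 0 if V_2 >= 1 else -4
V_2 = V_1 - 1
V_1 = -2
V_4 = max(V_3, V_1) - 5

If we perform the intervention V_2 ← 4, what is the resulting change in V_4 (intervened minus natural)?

Under do(V_2=4), the mechanism V_2 = V_1 - 1 is discarded; V_2 is fixed at 4.
V_3 = 0 if V_2 >= 1 else -4  [with V_2=4]  = 0
V_4 = max(V_3, V_1) - 5  [with V_3=0, V_1=-2]  = -5
Without intervention: V_2 = V_1 - 1  [with V_1=-2]  = -3; V_3 = 0 if V_2 >= 1 else -4  [with V_2=-3]  = -4; V_4 = max(V_3, V_1) - 5  [with V_3=-4, V_1=-2]  = -7.
Change = -5 − (-7) = 2.

2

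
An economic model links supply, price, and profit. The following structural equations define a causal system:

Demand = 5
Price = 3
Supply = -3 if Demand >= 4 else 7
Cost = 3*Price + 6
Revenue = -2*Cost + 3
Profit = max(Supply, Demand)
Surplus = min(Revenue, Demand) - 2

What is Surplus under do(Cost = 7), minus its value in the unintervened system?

The intervention breaks the incoming arrows to Cost: Cost = 3*Price + 6 no longer applies, and Cost = 7.
Revenue = -2*Cost + 3  [with Cost=7]  = -11
Surplus = min(Revenue, Demand) - 2  [with Revenue=-11, Demand=5]  = -13
Without intervention: Cost = 3*Price + 6  [with Price=3]  = 15; Revenue = -2*Cost + 3  [with Cost=15]  = -27; Surplus = min(Revenue, Demand) - 2  [with Revenue=-27, Demand=5]  = -29.
Change = -13 − (-29) = 16.

16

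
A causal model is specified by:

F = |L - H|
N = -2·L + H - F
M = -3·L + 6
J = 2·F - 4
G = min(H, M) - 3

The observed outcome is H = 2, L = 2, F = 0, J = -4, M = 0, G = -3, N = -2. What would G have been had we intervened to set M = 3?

-1

The intervention breaks the incoming arrows to M: M = -3·L + 6 no longer applies, and M = 3.
G = min(H, M) - 3  [with H=2, M=3]  = -1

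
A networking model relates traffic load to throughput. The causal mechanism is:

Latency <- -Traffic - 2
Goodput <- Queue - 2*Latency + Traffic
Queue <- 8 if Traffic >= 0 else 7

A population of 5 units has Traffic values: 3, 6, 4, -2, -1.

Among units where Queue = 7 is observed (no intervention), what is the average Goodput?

6.5

Observing Queue=7 restricts to units where Queue's equation naturally yields 7: Traffic ∈ {-2, -1}. In that subpopulation Goodput = 5, 8, mean 6.5.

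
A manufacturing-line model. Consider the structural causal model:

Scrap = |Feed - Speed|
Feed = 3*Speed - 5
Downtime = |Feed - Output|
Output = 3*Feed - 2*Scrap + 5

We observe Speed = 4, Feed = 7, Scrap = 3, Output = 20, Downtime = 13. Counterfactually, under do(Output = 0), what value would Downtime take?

7

Intervening sets Output = 0 and removes its equation (Output = 3*Feed - 2*Scrap + 5).
Feed = 3*Speed - 5  [with Speed=4]  = 7
Downtime = |Feed - Output|  [with Feed=7, Output=0]  = 7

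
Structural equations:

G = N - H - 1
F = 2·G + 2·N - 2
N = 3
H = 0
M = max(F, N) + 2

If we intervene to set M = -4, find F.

8

The intervention breaks the incoming arrows to M: M = max(F, N) + 2 no longer applies, and M = -4.
Since F is not a descendant of the intervened variable, it is unaffected.
G = N - H - 1  [with N=3, H=0]  = 2
F = 2·G + 2·N - 2  [with G=2, N=3]  = 8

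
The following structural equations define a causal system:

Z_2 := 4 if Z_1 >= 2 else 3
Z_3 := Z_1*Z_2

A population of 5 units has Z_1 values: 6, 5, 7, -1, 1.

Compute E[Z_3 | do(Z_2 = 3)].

10.8

do(Z_2=3) breaks Z_2's dependence on Z_1. With Z_2=3 fixed, Z_3 across the units is 18, 15, 21, -3, 3, mean 10.8.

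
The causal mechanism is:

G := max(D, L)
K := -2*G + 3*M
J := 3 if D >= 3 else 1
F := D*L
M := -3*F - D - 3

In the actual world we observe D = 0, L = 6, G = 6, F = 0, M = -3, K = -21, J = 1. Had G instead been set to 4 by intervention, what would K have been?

The intervention breaks the incoming arrows to G: G := max(D, L) no longer applies, and G = 4.
F = D*L  [with D=0, L=6]  = 0
M = -3*F - D - 3  [with F=0, D=0]  = -3
K = -2*G + 3*M  [with G=4, M=-3]  = -17

-17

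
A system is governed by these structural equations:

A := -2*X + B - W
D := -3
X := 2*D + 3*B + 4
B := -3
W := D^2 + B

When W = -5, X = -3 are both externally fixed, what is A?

8

The joint intervention fixes W = -5, X = -3, removing each variable's own equation.
A = -2*X + B - W  [with X=-3, B=-3, W=-5]  = 8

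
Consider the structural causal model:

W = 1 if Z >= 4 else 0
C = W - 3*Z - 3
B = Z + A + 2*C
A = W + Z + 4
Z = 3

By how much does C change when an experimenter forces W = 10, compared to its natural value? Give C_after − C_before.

Under do(W=10), the mechanism W = 1 if Z >= 4 else 0 is discarded; W is fixed at 10.
C = W - 3*Z - 3  [with W=10, Z=3]  = -2
Without intervention: W = 1 if Z >= 4 else 0  [with Z=3]  = 0; C = W - 3*Z - 3  [with W=0, Z=3]  = -12.
Change = -2 − (-12) = 10.

10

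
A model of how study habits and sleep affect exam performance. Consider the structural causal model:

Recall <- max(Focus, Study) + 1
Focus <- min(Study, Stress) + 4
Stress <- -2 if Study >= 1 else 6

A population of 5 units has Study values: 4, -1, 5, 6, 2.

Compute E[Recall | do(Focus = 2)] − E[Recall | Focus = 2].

-0.45

Under do(Focus=2), Focus's equation is replaced by Focus=2 for every unit. Per-unit Recall: 5, 3, 6, 7, 3. Mean = 4.8.
Observing Focus=2 restricts to units where Focus's equation naturally yields 2: Study ∈ {4, 5, 6, 2}. In that subpopulation Recall = 5, 6, 7, 3, mean 5.25.
Difference = 4.8 − 5.25 = -0.45.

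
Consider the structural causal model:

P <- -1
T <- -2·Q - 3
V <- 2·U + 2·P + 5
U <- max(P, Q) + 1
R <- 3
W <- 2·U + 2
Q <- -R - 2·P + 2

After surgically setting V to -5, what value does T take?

Intervening sets V = -5 and removes its equation (V <- 2·U + 2·P + 5).
No directed path runs from V to T, so T keeps its natural value.
Q = -R - 2·P + 2  [with R=3, P=-1]  = 1
T = -2·Q - 3  [with Q=1]  = -5

-5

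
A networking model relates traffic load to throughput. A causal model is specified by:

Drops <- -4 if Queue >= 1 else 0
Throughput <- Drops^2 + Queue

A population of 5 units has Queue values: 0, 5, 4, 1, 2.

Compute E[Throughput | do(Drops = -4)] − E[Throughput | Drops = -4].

-0.6

The intervention sets Drops=-4 in all 5 units regardless of Queue. Recomputing Throughput per unit gives 16, 21, 20, 17, 18; average 18.4.
E[Throughput|Drops=-4] averages over only the 4 units with Drops=-4 (Queue = 5, 4, 1, 2): Throughput = 21, 20, 17, 18, mean 19.
Difference = 18.4 − 19 = -0.6.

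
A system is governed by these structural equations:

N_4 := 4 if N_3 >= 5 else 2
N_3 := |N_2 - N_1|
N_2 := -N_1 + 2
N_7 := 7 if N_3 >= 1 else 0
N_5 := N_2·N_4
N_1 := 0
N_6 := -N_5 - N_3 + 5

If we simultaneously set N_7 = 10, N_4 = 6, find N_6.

-9

Setting N_7 = 10, N_4 = 6 by intervention discards those variables' equations.
N_2 = -N_1 + 2  [with N_1=0]  = 2
N_3 = |N_2 - N_1|  [with N_2=2, N_1=0]  = 2
N_5 = N_2·N_4  [with N_2=2, N_4=6]  = 12
N_6 = -N_5 - N_3 + 5  [with N_5=12, N_3=2]  = -9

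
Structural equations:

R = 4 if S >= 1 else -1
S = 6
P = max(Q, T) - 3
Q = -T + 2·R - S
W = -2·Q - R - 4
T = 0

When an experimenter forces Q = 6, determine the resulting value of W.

-20

Intervening sets Q = 6 and removes its equation (Q = -T + 2·R - S).
R = 4 if S >= 1 else -1  [with S=6]  = 4
W = -2·Q - R - 4  [with Q=6, R=4]  = -20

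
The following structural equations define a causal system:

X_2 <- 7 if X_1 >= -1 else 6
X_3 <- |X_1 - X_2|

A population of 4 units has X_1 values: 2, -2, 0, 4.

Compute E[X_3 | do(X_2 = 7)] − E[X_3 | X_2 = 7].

The intervention sets X_2=7 in all 4 units regardless of X_1. Recomputing X_3 per unit gives 5, 9, 7, 3; average 6.
E[X_3|X_2=7] averages over only the 3 units with X_2=7 (X_1 = 2, 0, 4): X_3 = 5, 7, 3, mean 5.
Difference = 6 − 5 = 1.

1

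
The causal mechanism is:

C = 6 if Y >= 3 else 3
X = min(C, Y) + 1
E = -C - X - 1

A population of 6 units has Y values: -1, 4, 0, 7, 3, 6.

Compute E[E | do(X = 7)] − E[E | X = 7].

1

Under do(X=7), X's equation is replaced by X=7 for every unit. Per-unit E: -11, -14, -11, -14, -14, -14. Mean = -13.
Observing X=7 restricts to units where X's equation naturally yields 7: Y ∈ {7, 6}. In that subpopulation E = -14, -14, mean -14.
Difference = -13 − (-14) = 1.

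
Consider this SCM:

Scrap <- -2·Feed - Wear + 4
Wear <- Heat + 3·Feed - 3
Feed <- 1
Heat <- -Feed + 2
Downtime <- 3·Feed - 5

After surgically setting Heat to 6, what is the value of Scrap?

Under do(Heat=6), the mechanism Heat <- -Feed + 2 is discarded; Heat is fixed at 6.
Wear = Heat + 3·Feed - 3  [with Heat=6, Feed=1]  = 6
Scrap = -2·Feed - Wear + 4  [with Feed=1, Wear=6]  = -4

-4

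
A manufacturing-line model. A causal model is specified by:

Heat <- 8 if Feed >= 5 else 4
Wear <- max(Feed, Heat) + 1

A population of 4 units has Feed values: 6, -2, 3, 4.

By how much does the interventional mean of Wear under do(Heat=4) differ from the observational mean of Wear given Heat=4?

do(Heat=4) breaks Heat's dependence on Feed. With Heat=4 fixed, Wear across the units is 7, 5, 5, 5, mean 5.5.
E[Wear|Heat=4] averages over only the 3 units with Heat=4 (Feed = -2, 3, 4): Wear = 5, 5, 5, mean 5.
Difference = 5.5 − 5 = 0.5.

0.5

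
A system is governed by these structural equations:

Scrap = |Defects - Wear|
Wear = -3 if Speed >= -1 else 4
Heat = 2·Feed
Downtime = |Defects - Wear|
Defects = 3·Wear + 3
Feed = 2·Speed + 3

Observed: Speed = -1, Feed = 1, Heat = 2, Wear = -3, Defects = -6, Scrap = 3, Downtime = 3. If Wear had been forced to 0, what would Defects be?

Intervening sets Wear = 0 and removes its equation (Wear = -3 if Speed >= -1 else 4).
Defects = 3·Wear + 3  [with Wear=0]  = 3

3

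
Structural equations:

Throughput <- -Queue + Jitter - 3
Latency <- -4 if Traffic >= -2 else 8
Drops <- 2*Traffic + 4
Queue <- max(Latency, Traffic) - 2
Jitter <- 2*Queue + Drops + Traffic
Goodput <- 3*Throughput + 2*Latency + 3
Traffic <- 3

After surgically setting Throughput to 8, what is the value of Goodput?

Intervening sets Throughput = 8 and removes its equation (Throughput <- -Queue + Jitter - 3).
Latency = -4 if Traffic >= -2 else 8  [with Traffic=3]  = -4
Goodput = 3*Throughput + 2*Latency + 3  [with Throughput=8, Latency=-4]  = 19

19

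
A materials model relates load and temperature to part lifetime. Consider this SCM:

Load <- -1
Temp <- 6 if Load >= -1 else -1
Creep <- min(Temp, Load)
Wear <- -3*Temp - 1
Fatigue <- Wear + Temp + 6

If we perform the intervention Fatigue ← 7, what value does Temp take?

Under do(Fatigue=7), the mechanism Fatigue <- Wear + Temp + 6 is discarded; Fatigue is fixed at 7.
No directed path runs from Fatigue to Temp, so Temp keeps its natural value.
Temp = 6 if Load >= -1 else -1  [with Load=-1]  = 6

6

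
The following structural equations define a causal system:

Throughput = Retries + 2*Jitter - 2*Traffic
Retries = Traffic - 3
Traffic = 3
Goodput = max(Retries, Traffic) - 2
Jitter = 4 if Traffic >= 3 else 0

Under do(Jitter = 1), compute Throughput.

The intervention breaks the incoming arrows to Jitter: Jitter = 4 if Traffic >= 3 else 0 no longer applies, and Jitter = 1.
Retries = Traffic - 3  [with Traffic=3]  = 0
Throughput = Retries + 2*Jitter - 2*Traffic  [with Retries=0, Jitter=1, Traffic=3]  = -4

-4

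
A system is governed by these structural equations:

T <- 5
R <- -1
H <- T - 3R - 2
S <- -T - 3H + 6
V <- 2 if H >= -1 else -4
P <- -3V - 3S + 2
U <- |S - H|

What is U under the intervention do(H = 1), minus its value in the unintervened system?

-20

The intervention breaks the incoming arrows to H: H <- T - 3R - 2 no longer applies, and H = 1.
S = -T - 3H + 6  [with T=5, H=1]  = -2
U = |S - H|  [with S=-2, H=1]  = 3
Without intervention: H = T - 3R - 2  [with T=5, R=-1]  = 6; S = -T - 3H + 6  [with T=5, H=6]  = -17; U = |S - H|  [with S=-17, H=6]  = 23.
Change = 3 − 23 = -20.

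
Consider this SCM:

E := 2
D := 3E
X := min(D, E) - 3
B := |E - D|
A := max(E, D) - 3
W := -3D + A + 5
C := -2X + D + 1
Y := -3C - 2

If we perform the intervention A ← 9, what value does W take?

The intervention breaks the incoming arrows to A: A := max(E, D) - 3 no longer applies, and A = 9.
D = 3E  [with E=2]  = 6
W = -3D + A + 5  [with D=6, A=9]  = -4

-4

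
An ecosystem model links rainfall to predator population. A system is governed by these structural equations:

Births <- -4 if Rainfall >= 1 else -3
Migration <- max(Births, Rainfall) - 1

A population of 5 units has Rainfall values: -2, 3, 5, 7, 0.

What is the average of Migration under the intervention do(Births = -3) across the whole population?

Every unit gets Births=-3 under the intervention. Migration values become -3, 2, 4, 6, -1; E[Migration|do(Births=-3)] = 1.6.

1.6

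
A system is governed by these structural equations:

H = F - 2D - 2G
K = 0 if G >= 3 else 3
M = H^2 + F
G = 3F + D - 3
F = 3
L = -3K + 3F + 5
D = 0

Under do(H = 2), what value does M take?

7

The intervention breaks the incoming arrows to H: H = F - 2D - 2G no longer applies, and H = 2.
M = H^2 + F  [with H=2, F=3]  = 7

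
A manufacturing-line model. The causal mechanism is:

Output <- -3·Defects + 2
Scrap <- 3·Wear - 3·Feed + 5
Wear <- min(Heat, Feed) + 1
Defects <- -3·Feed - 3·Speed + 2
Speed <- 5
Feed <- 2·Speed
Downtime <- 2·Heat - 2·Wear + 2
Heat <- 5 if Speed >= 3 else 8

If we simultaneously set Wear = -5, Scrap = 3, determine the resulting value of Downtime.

Under do(Wear = -5, Scrap = 3), each intervened variable's structural equation is replaced by its fixed value.
Heat = 5 if Speed >= 3 else 8  [with Speed=5]  = 5
Downtime = 2·Heat - 2·Wear + 2  [with Heat=5, Wear=-5]  = 22

22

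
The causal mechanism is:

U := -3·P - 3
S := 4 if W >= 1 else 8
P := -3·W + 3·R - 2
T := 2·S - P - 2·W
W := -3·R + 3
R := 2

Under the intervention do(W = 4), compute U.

21

Under do(W=4), the mechanism W := -3·R + 3 is discarded; W is fixed at 4.
P = -3·W + 3·R - 2  [with W=4, R=2]  = -8
U = -3·P - 3  [with P=-8]  = 21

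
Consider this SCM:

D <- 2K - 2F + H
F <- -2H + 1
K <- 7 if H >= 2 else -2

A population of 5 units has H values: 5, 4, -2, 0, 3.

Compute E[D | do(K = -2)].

Every unit gets K=-2 under the intervention. D values become 19, 14, -16, -6, 9; E[D|do(K=-2)] = 4.

4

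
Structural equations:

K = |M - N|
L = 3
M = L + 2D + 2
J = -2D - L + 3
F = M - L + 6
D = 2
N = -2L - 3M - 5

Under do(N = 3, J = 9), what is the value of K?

6

Under do(N = 3, J = 9), each intervened variable's structural equation is replaced by its fixed value.
M = L + 2D + 2  [with L=3, D=2]  = 9
K = |M - N|  [with M=9, N=3]  = 6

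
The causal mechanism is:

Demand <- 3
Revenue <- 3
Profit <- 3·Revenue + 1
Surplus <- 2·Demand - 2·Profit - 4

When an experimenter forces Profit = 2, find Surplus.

The intervention breaks the incoming arrows to Profit: Profit <- 3·Revenue + 1 no longer applies, and Profit = 2.
Surplus = 2·Demand - 2·Profit - 4  [with Demand=3, Profit=2]  = -2

-2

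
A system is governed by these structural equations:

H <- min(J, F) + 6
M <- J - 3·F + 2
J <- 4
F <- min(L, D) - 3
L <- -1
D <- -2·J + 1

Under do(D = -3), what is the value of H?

0

The intervention breaks the incoming arrows to D: D <- -2·J + 1 no longer applies, and D = -3.
F = min(L, D) - 3  [with L=-1, D=-3]  = -6
H = min(J, F) + 6  [with J=4, F=-6]  = 0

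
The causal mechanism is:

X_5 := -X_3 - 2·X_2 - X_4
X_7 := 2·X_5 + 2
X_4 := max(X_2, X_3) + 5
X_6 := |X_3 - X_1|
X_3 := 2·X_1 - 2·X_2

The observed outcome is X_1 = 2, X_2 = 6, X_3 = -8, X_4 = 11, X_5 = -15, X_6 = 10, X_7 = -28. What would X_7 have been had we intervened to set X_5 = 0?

2

Under do(X_5=0), the mechanism X_5 := -X_3 - 2·X_2 - X_4 is discarded; X_5 is fixed at 0.
X_7 = 2·X_5 + 2  [with X_5=0]  = 2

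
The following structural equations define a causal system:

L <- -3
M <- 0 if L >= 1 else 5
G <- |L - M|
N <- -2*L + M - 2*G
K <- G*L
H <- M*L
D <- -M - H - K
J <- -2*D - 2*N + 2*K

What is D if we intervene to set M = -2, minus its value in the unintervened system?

-35

Under do(M=-2), the mechanism M <- 0 if L >= 1 else 5 is discarded; M is fixed at -2.
G = |L - M|  [with L=-3, M=-2]  = 1
K = G*L  [with G=1, L=-3]  = -3
H = M*L  [with M=-2, L=-3]  = 6
D = -M - H - K  [with M=-2, H=6, K=-3]  = -1
Without intervention: M = 0 if L >= 1 else 5  [with L=-3]  = 5; G = |L - M|  [with L=-3, M=5]  = 8; K = G*L  [with G=8, L=-3]  = -24; H = M*L  [with M=5, L=-3]  = -15; D = -M - H - K  [with M=5, H=-15, K=-24]  = 34.
Change = -1 − 34 = -35.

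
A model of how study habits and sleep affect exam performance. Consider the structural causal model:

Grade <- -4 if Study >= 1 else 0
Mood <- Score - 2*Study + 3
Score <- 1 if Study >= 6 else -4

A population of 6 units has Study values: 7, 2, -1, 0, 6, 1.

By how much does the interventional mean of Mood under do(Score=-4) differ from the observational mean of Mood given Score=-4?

do(Score=-4) breaks Score's dependence on Study. With Score=-4 fixed, Mood across the units is -15, -5, 1, -1, -13, -3, mean -6.
E[Mood|Score=-4] averages over only the 4 units with Score=-4 (Study = 2, -1, 0, 1): Mood = -5, 1, -1, -3, mean -2.
Difference = -6 − (-2) = -4.

-4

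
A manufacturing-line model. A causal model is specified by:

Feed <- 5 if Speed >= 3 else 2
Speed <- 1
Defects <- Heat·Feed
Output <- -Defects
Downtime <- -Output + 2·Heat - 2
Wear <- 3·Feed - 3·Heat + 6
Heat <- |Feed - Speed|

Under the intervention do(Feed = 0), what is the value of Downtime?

0

Under do(Feed=0), the mechanism Feed <- 5 if Speed >= 3 else 2 is discarded; Feed is fixed at 0.
Heat = |Feed - Speed|  [with Feed=0, Speed=1]  = 1
Defects = Heat·Feed  [with Heat=1, Feed=0]  = 0
Output = -Defects  [with Defects=0]  = 0
Downtime = -Output + 2·Heat - 2  [with Output=0, Heat=1]  = 0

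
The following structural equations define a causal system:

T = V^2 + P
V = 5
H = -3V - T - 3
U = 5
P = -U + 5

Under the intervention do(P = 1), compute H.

-44

do(P=1) replaces the equation P = -U + 5 with the constant P = 1.
T = V^2 + P  [with V=5, P=1]  = 26
H = -3V - T - 3  [with V=5, T=26]  = -44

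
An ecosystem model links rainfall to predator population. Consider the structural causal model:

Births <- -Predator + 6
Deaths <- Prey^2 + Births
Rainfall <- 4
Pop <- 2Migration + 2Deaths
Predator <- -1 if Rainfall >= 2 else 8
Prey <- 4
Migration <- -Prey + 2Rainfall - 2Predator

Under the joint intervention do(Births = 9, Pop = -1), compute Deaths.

Setting Births = 9, Pop = -1 by intervention discards those variables' equations.
Deaths = Prey^2 + Births  [with Prey=4, Births=9]  = 25

25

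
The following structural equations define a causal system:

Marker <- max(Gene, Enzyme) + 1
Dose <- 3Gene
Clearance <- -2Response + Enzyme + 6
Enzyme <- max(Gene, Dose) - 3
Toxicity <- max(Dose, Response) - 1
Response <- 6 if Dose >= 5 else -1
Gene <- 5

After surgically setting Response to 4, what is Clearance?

10

Under do(Response=4), the mechanism Response <- 6 if Dose >= 5 else -1 is discarded; Response is fixed at 4.
Dose = 3Gene  [with Gene=5]  = 15
Enzyme = max(Gene, Dose) - 3  [with Gene=5, Dose=15]  = 12
Clearance = -2Response + Enzyme + 6  [with Response=4, Enzyme=12]  = 10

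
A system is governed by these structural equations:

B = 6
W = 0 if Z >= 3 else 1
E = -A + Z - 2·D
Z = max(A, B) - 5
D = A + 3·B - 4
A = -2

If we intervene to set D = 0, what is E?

do(D=0) replaces the equation D = A + 3·B - 4 with the constant D = 0.
Z = max(A, B) - 5  [with A=-2, B=6]  = 1
E = -A + Z - 2·D  [with A=-2, Z=1, D=0]  = 3

3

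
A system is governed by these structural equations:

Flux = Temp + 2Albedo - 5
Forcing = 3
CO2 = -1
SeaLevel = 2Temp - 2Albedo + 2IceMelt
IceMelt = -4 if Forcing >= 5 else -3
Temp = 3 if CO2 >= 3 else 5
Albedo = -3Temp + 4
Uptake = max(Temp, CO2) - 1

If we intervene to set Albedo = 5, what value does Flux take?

Under do(Albedo=5), the mechanism Albedo = -3Temp + 4 is discarded; Albedo is fixed at 5.
Temp = 3 if CO2 >= 3 else 5  [with CO2=-1]  = 5
Flux = Temp + 2Albedo - 5  [with Temp=5, Albedo=5]  = 10

10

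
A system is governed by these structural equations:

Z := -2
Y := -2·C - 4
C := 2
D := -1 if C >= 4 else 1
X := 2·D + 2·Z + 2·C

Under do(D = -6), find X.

-12

The intervention breaks the incoming arrows to D: D := -1 if C >= 4 else 1 no longer applies, and D = -6.
X = 2·D + 2·Z + 2·C  [with D=-6, Z=-2, C=2]  = -12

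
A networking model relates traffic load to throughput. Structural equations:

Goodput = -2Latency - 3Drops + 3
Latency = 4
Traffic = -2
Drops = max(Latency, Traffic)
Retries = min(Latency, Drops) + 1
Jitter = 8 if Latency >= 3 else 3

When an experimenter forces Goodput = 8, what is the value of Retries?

5

do(Goodput=8) replaces the equation Goodput = -2Latency - 3Drops + 3 with the constant Goodput = 8.
No directed path runs from Goodput to Retries, so Retries keeps its natural value.
Drops = max(Latency, Traffic)  [with Latency=4, Traffic=-2]  = 4
Retries = min(Latency, Drops) + 1  [with Latency=4, Drops=4]  = 5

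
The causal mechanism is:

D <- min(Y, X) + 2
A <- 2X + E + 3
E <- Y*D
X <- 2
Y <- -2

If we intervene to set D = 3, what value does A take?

1

do(D=3) replaces the equation D <- min(Y, X) + 2 with the constant D = 3.
E = Y*D  [with Y=-2, D=3]  = -6
A = 2X + E + 3  [with X=2, E=-6]  = 1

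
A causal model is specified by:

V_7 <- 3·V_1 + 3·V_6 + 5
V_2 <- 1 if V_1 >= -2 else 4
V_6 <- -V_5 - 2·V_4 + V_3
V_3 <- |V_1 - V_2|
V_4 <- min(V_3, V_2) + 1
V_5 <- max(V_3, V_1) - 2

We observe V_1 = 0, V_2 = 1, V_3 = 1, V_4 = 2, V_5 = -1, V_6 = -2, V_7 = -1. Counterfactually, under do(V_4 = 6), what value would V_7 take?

The intervention breaks the incoming arrows to V_4: V_4 <- min(V_3, V_2) + 1 no longer applies, and V_4 = 6.
V_2 = 1 if V_1 >= -2 else 4  [with V_1=0]  = 1
V_3 = |V_1 - V_2|  [with V_1=0, V_2=1]  = 1
V_5 = max(V_3, V_1) - 2  [with V_3=1, V_1=0]  = -1
V_6 = -V_5 - 2·V_4 + V_3  [with V_5=-1, V_4=6, V_3=1]  = -10
V_7 = 3·V_1 + 3·V_6 + 5  [with V_1=0, V_6=-10]  = -25

-25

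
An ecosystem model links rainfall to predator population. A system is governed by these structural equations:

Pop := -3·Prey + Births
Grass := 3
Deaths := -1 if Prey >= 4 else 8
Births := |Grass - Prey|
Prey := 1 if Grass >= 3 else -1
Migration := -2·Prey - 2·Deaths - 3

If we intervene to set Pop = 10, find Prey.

1

do(Pop=10) replaces the equation Pop := -3·Prey + Births with the constant Pop = 10.
Prey is not downstream of the intervention, so its value is determined by the original equations.
Prey = 1 if Grass >= 3 else -1  [with Grass=3]  = 1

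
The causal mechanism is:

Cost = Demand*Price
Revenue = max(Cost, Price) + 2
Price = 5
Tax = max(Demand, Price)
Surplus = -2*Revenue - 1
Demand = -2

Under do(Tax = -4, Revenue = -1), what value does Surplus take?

Setting Tax = -4, Revenue = -1 by intervention discards those variables' equations.
Surplus = -2*Revenue - 1  [with Revenue=-1]  = 1

1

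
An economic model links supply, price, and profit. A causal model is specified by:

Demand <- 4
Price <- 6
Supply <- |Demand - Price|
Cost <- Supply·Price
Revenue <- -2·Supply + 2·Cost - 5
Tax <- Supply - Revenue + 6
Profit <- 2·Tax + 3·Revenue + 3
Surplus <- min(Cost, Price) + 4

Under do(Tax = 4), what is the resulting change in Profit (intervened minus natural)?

22

Intervening sets Tax = 4 and removes its equation (Tax <- Supply - Revenue + 6).
Supply = |Demand - Price|  [with Demand=4, Price=6]  = 2
Cost = Supply·Price  [with Supply=2, Price=6]  = 12
Revenue = -2·Supply + 2·Cost - 5  [with Supply=2, Cost=12]  = 15
Profit = 2·Tax + 3·Revenue + 3  [with Tax=4, Revenue=15]  = 56
Without intervention: Supply = |Demand - Price|  [with Demand=4, Price=6]  = 2; Cost = Supply·Price  [with Supply=2, Price=6]  = 12; Revenue = -2·Supply + 2·Cost - 5  [with Supply=2, Cost=12]  = 15; Tax = Supply - Revenue + 6  [with Supply=2, Revenue=15]  = -7; Profit = 2·Tax + 3·Revenue + 3  [with Tax=-7, Revenue=15]  = 34.
Change = 56 − 34 = 22.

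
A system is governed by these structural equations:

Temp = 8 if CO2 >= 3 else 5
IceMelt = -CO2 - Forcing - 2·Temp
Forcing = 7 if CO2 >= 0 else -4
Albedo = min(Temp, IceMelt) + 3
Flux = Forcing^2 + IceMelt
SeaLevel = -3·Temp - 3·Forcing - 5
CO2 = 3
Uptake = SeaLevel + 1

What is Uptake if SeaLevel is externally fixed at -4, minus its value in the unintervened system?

46

Intervening sets SeaLevel = -4 and removes its equation (SeaLevel = -3·Temp - 3·Forcing - 5).
Uptake = SeaLevel + 1  [with SeaLevel=-4]  = -3
Without intervention: Forcing = 7 if CO2 >= 0 else -4  [with CO2=3]  = 7; Temp = 8 if CO2 >= 3 else 5  [with CO2=3]  = 8; SeaLevel = -3·Temp - 3·Forcing - 5  [with Temp=8, Forcing=7]  = -50; Uptake = SeaLevel + 1  [with SeaLevel=-50]  = -49.
Change = -3 − (-49) = 46.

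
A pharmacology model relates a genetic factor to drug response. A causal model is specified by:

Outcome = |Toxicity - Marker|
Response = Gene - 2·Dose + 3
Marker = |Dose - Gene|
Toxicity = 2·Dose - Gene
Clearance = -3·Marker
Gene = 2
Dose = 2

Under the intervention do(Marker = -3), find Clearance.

The intervention breaks the incoming arrows to Marker: Marker = |Dose - Gene| no longer applies, and Marker = -3.
Clearance = -3·Marker  [with Marker=-3]  = 9

9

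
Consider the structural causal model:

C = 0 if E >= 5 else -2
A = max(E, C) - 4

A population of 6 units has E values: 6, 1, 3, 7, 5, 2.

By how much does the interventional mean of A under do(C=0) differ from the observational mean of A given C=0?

The intervention sets C=0 in all 6 units regardless of E. Recomputing A per unit gives 2, -3, -1, 3, 1, -2; average 0.
Observing C=0 restricts to units where C's equation naturally yields 0: E ∈ {6, 7, 5}. In that subpopulation A = 2, 3, 1, mean 2.
Difference = 0 − 2 = -2.

-2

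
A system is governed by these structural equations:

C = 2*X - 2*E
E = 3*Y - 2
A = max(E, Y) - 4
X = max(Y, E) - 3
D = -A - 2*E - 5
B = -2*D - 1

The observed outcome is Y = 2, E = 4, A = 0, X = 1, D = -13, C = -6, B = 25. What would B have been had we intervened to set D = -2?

3

Under do(D=-2), the mechanism D = -A - 2*E - 5 is discarded; D is fixed at -2.
B = -2*D - 1  [with D=-2]  = 3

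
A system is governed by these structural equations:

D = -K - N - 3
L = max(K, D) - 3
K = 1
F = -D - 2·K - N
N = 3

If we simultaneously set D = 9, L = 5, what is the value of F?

-14

Setting D = 9, L = 5 by intervention discards those variables' equations.
F = -D - 2·K - N  [with D=9, K=1, N=3]  = -14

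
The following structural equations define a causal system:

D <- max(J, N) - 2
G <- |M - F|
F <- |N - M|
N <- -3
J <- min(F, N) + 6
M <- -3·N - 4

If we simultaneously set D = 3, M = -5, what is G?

7

The joint intervention fixes D = 3, M = -5, removing each variable's own equation.
F = |N - M|  [with N=-3, M=-5]  = 2
G = |M - F|  [with M=-5, F=2]  = 7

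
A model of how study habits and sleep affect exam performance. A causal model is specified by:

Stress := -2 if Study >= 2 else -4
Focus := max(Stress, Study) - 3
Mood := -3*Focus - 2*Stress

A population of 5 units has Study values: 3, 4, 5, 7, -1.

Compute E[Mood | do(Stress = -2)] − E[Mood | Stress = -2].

3.45

do(Stress=-2) breaks Stress's dependence on Study. With Stress=-2 fixed, Mood across the units is 4, 1, -2, -8, 16, mean 2.2.
Conditioning on Stress=-2 selects the 4 unit(s) with Study ∈ {3, 4, 5, 7}. Their Mood values: 4, 1, -2, -8. Mean = -1.25.
Difference = 2.2 − (-1.25) = 3.45.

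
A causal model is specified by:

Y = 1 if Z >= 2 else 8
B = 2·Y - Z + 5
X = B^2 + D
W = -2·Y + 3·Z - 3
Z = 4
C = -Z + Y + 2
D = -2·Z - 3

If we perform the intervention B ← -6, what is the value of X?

Intervening sets B = -6 and removes its equation (B = 2·Y - Z + 5).
D = -2·Z - 3  [with Z=4]  = -11
X = B^2 + D  [with B=-6, D=-11]  = 25

25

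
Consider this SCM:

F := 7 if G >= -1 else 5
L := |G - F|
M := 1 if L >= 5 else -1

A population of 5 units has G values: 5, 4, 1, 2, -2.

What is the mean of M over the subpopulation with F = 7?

E[M|F=7] averages over only the 4 units with F=7 (G = 5, 4, 1, 2): M = -1, -1, 1, 1, mean 0.

0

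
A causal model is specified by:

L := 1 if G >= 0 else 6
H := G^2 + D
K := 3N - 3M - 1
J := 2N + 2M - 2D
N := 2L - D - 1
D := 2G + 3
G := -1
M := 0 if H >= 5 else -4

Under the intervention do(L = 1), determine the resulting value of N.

0

The intervention breaks the incoming arrows to L: L := 1 if G >= 0 else 6 no longer applies, and L = 1.
D = 2G + 3  [with G=-1]  = 1
N = 2L - D - 1  [with L=1, D=1]  = 0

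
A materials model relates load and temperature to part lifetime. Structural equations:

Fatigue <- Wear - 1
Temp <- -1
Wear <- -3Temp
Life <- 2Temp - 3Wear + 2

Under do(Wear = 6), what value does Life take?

-18

Under do(Wear=6), the mechanism Wear <- -3Temp is discarded; Wear is fixed at 6.
Life = 2Temp - 3Wear + 2  [with Temp=-1, Wear=6]  = -18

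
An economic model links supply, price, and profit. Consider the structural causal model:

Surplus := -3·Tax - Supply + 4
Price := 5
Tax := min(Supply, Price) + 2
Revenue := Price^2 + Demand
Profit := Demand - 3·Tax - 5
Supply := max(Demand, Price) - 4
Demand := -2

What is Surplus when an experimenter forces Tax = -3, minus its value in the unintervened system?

Under do(Tax=-3), the mechanism Tax := min(Supply, Price) + 2 is discarded; Tax is fixed at -3.
Supply = max(Demand, Price) - 4  [with Demand=-2, Price=5]  = 1
Surplus = -3·Tax - Supply + 4  [with Tax=-3, Supply=1]  = 12
Without intervention: Supply = max(Demand, Price) - 4  [with Demand=-2, Price=5]  = 1; Tax = min(Supply, Price) + 2  [with Supply=1, Price=5]  = 3; Surplus = -3·Tax - Supply + 4  [with Tax=3, Supply=1]  = -6.
Change = 12 − (-6) = 18.

18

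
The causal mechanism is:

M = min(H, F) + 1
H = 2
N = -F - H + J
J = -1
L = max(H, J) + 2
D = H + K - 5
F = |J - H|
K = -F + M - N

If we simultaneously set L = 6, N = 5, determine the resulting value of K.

-5

Under do(L = 6, N = 5), each intervened variable's structural equation is replaced by its fixed value.
F = |J - H|  [with J=-1, H=2]  = 3
M = min(H, F) + 1  [with H=2, F=3]  = 3
K = -F + M - N  [with F=3, M=3, N=5]  = -5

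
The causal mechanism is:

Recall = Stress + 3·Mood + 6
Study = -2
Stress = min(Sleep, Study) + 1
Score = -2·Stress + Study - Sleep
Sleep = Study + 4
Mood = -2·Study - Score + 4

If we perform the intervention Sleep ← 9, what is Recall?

56

Under do(Sleep=9), the mechanism Sleep = Study + 4 is discarded; Sleep is fixed at 9.
Stress = min(Sleep, Study) + 1  [with Sleep=9, Study=-2]  = -1
Score = -2·Stress + Study - Sleep  [with Stress=-1, Study=-2, Sleep=9]  = -9
Mood = -2·Study - Score + 4  [with Study=-2, Score=-9]  = 17
Recall = Stress + 3·Mood + 6  [with Stress=-1, Mood=17]  = 56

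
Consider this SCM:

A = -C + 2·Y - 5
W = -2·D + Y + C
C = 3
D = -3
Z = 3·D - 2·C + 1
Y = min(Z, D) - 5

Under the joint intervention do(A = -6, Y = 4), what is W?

13

Setting A = -6, Y = 4 by intervention discards those variables' equations.
W = -2·D + Y + C  [with D=-3, Y=4, C=3]  = 13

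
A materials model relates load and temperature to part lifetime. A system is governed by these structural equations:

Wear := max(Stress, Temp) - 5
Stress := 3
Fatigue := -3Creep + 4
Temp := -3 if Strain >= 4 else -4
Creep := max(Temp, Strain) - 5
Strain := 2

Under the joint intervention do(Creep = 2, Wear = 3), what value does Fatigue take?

-2

The joint intervention fixes Creep = 2, Wear = 3, removing each variable's own equation.
Fatigue = -3Creep + 4  [with Creep=2]  = -2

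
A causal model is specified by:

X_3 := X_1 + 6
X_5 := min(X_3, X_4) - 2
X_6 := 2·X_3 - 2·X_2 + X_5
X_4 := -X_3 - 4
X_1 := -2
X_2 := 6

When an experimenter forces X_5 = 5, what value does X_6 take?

The intervention breaks the incoming arrows to X_5: X_5 := min(X_3, X_4) - 2 no longer applies, and X_5 = 5.
X_3 = X_1 + 6  [with X_1=-2]  = 4
X_6 = 2·X_3 - 2·X_2 + X_5  [with X_3=4, X_2=6, X_5=5]  = 1

1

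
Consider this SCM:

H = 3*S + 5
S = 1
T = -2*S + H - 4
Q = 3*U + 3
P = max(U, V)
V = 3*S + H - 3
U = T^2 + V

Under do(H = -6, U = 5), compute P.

The joint intervention fixes H = -6, U = 5, removing each variable's own equation.
V = 3*S + H - 3  [with S=1, H=-6]  = -6
P = max(U, V)  [with U=5, V=-6]  = 5

5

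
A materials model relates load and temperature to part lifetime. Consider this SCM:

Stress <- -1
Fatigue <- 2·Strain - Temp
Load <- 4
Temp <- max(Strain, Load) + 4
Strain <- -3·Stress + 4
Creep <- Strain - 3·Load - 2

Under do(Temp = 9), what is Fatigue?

5

Under do(Temp=9), the mechanism Temp <- max(Strain, Load) + 4 is discarded; Temp is fixed at 9.
Strain = -3·Stress + 4  [with Stress=-1]  = 7
Fatigue = 2·Strain - Temp  [with Strain=7, Temp=9]  = 5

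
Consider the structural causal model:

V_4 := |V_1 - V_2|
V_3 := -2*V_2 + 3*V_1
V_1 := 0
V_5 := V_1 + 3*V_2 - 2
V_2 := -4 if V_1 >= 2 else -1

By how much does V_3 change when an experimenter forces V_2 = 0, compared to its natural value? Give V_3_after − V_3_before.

The intervention breaks the incoming arrows to V_2: V_2 := -4 if V_1 >= 2 else -1 no longer applies, and V_2 = 0.
V_3 = -2*V_2 + 3*V_1  [with V_2=0, V_1=0]  = 0
Without intervention: V_2 = -4 if V_1 >= 2 else -1  [with V_1=0]  = -1; V_3 = -2*V_2 + 3*V_1  [with V_2=-1, V_1=0]  = 2.
Change = 0 − 2 = -2.

-2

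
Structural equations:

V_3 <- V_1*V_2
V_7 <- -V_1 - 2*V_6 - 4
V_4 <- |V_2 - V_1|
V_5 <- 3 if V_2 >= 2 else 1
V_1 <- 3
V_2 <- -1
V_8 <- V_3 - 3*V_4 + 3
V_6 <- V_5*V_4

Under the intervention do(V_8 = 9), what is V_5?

do(V_8=9) replaces the equation V_8 <- V_3 - 3*V_4 + 3 with the constant V_8 = 9.
V_5 is not downstream of the intervention, so its value is determined by the original equations.
V_5 = 3 if V_2 >= 2 else 1  [with V_2=-1]  = 1

1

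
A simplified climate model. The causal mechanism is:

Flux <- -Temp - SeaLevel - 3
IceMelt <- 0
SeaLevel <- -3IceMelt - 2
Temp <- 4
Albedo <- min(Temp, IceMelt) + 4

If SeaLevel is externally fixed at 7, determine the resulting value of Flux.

-14

Intervening sets SeaLevel = 7 and removes its equation (SeaLevel <- -3IceMelt - 2).
Flux = -Temp - SeaLevel - 3  [with Temp=4, SeaLevel=7]  = -14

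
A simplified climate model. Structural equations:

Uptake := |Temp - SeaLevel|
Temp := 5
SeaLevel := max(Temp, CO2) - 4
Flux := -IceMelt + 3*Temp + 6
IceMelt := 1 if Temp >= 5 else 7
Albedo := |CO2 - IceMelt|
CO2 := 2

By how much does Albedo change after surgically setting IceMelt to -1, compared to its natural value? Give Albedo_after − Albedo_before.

2

The intervention breaks the incoming arrows to IceMelt: IceMelt := 1 if Temp >= 5 else 7 no longer applies, and IceMelt = -1.
Albedo = |CO2 - IceMelt|  [with CO2=2, IceMelt=-1]  = 3
Without intervention: IceMelt = 1 if Temp >= 5 else 7  [with Temp=5]  = 1; Albedo = |CO2 - IceMelt|  [with CO2=2, IceMelt=1]  = 1.
Change = 3 − 1 = 2.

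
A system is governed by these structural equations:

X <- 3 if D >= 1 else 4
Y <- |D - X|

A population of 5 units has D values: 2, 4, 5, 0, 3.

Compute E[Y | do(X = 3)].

Every unit gets X=3 under the intervention. Y values become 1, 1, 2, 3, 0; E[Y|do(X=3)] = 1.4.

1.4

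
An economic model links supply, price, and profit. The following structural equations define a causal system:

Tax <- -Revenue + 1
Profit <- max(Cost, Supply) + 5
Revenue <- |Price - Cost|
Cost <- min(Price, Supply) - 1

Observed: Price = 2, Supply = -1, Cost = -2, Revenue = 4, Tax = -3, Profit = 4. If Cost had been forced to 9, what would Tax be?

do(Cost=9) replaces the equation Cost <- min(Price, Supply) - 1 with the constant Cost = 9.
Revenue = |Price - Cost|  [with Price=2, Cost=9]  = 7
Tax = -Revenue + 1  [with Revenue=7]  = -6

-6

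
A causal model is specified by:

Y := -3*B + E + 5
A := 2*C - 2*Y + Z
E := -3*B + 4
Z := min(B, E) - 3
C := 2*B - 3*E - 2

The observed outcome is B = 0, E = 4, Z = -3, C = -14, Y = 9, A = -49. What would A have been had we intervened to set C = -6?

Under do(C=-6), the mechanism C := 2*B - 3*E - 2 is discarded; C is fixed at -6.
E = -3*B + 4  [with B=0]  = 4
Z = min(B, E) - 3  [with B=0, E=4]  = -3
Y = -3*B + E + 5  [with B=0, E=4]  = 9
A = 2*C - 2*Y + Z  [with C=-6, Y=9, Z=-3]  = -33

-33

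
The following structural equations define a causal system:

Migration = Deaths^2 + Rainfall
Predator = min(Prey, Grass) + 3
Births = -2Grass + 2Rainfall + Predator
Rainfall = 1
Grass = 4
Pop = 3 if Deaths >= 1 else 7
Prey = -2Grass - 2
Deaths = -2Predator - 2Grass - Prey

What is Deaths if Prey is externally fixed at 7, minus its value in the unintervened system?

The intervention breaks the incoming arrows to Prey: Prey = -2Grass - 2 no longer applies, and Prey = 7.
Predator = min(Prey, Grass) + 3  [with Prey=7, Grass=4]  = 7
Deaths = -2Predator - 2Grass - Prey  [with Predator=7, Grass=4, Prey=7]  = -29
Without intervention: Prey = -2Grass - 2  [with Grass=4]  = -10; Predator = min(Prey, Grass) + 3  [with Prey=-10, Grass=4]  = -7; Deaths = -2Predator - 2Grass - Prey  [with Predator=-7, Grass=4, Prey=-10]  = 16.
Change = -29 − 16 = -45.

-45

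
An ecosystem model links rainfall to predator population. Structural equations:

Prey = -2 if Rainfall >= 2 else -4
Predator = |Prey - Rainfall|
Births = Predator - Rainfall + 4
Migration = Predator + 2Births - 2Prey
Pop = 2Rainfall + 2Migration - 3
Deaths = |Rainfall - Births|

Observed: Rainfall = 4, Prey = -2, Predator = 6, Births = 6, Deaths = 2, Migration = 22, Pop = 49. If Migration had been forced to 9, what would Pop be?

Intervening sets Migration = 9 and removes its equation (Migration = Predator + 2Births - 2Prey).
Pop = 2Rainfall + 2Migration - 3  [with Rainfall=4, Migration=9]  = 23

23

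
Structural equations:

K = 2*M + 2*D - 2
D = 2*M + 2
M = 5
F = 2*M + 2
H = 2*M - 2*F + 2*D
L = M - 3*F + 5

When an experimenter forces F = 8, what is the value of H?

The intervention breaks the incoming arrows to F: F = 2*M + 2 no longer applies, and F = 8.
D = 2*M + 2  [with M=5]  = 12
H = 2*M - 2*F + 2*D  [with M=5, F=8, D=12]  = 18

18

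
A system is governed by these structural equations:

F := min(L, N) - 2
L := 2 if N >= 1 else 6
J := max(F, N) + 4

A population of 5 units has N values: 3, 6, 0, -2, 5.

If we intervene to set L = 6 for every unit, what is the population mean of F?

The intervention sets L=6 in all 5 units regardless of N. Recomputing F per unit gives 1, 4, -2, -4, 3; average 0.4.

0.4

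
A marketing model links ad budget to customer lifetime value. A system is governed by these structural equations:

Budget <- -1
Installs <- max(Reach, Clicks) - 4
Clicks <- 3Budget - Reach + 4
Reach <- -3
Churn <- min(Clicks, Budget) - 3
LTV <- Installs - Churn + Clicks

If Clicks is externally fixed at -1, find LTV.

-2

The intervention breaks the incoming arrows to Clicks: Clicks <- 3Budget - Reach + 4 no longer applies, and Clicks = -1.
Installs = max(Reach, Clicks) - 4  [with Reach=-3, Clicks=-1]  = -5
Churn = min(Clicks, Budget) - 3  [with Clicks=-1, Budget=-1]  = -4
LTV = Installs - Churn + Clicks  [with Installs=-5, Churn=-4, Clicks=-1]  = -2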